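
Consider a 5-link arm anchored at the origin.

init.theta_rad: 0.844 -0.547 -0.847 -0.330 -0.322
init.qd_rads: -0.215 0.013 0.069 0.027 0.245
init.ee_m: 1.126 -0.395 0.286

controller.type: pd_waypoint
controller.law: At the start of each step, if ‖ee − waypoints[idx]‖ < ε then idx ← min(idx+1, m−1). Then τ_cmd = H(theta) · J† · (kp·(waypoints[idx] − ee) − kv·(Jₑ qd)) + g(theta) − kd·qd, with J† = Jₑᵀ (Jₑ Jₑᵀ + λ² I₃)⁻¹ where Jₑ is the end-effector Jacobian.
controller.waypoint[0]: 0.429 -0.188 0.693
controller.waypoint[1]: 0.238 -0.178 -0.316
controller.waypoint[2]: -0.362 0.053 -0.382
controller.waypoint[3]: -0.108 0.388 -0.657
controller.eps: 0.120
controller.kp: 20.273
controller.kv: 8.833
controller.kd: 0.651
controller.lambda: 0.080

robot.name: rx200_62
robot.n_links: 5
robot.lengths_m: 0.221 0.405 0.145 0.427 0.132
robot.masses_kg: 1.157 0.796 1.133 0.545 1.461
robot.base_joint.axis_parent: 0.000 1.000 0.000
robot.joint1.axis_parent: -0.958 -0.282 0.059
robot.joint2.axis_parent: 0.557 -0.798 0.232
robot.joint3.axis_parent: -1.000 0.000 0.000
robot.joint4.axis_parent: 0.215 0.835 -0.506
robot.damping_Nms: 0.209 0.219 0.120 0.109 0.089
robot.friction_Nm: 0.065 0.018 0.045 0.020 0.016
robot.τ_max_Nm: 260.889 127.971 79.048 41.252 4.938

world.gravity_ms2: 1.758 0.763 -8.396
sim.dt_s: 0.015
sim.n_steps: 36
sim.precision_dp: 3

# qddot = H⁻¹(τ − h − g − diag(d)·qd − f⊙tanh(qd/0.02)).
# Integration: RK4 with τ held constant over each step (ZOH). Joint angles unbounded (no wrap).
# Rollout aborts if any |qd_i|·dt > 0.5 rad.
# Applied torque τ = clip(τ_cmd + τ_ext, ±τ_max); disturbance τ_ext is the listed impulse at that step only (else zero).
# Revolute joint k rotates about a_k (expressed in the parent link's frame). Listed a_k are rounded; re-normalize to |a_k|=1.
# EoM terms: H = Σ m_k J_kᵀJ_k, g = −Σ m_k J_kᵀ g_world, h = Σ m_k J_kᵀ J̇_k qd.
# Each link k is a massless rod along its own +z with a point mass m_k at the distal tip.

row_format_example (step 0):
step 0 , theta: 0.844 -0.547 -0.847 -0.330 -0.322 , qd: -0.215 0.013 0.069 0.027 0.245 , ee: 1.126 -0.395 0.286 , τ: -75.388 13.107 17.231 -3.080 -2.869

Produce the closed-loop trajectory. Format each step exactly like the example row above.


step 1 , theta: 0.837 -0.549 -0.852 -0.330 -0.322 , qd: -0.739 -0.264 -0.699 -0.013 -0.188 , ee: 1.124 -0.395 0.291 , τ: -68.855 12.539 16.529 -2.834 -2.380
step 2 , theta: 0.822 -0.555 -0.866 -0.329 -0.320 , qd: -1.174 -0.493 -1.148 0.096 0.390 , ee: 1.119 -0.394 0.297 , τ: -63.738 12.303 15.829 -2.653 -2.602
step 3 , theta: 0.802 -0.563 -0.886 -0.328 -0.317 , qd: -1.526 -0.694 -1.590 0.124 0.052 , ee: 1.113 -0.392 0.304 , τ: -57.925 11.802 14.898 -2.403 -2.189
step 4 , theta: 0.777 -0.575 -0.912 -0.325 -0.313 , qd: -1.813 -0.853 -1.798 0.248 0.502 , ee: 1.105 -0.390 0.313 , τ: -53.301 11.594 14.060 -2.201 -2.338
step 5 , theta: 0.748 -0.589 -0.940 -0.321 -0.308 , qd: -2.037 -0.986 -2.021 0.283 0.204 , ee: 1.095 -0.388 0.322 , τ: -48.245 11.193 13.117 -1.945 -1.974
step 6 , theta: 0.716 -0.604 -0.971 -0.316 -0.302 , qd: -2.213 -1.085 -2.076 0.383 0.551 , ee: 1.084 -0.385 0.333 , τ: -44.240 11.045 12.314 -1.735 -2.076
step 7 , theta: 0.682 -0.621 -1.003 -0.310 -0.296 , qd: -2.343 -1.162 -2.166 0.395 0.272 , ee: 1.072 -0.382 0.344 , τ: -39.995 10.741 11.479 -1.486 -1.754
step 8 , theta: 0.646 -0.639 -1.035 -0.304 -0.290 , qd: -2.440 -1.213 -2.132 0.458 0.555 , ee: 1.059 -0.378 0.356 , τ: -36.689 10.651 10.801 -1.288 -1.839
step 9 , theta: 0.609 -0.658 -1.067 -0.297 -0.284 , qd: -2.503 -1.246 -2.149 0.439 0.283 , ee: 1.045 -0.375 0.368 , τ: -33.231 10.419 10.122 -1.066 -1.551
step 10 , theta: 0.572 -0.676 -1.099 -0.290 -0.278 , qd: -2.545 -1.261 -2.067 0.473 0.535 , ee: 1.030 -0.371 0.381 , τ: -30.609 10.375 9.598 -0.900 -1.641
step 11 , theta: 0.533 -0.695 -1.130 -0.283 -0.272 , qd: -2.562 -1.262 -2.048 0.430 0.262 , ee: 1.015 -0.367 0.394 , τ: -27.846 10.192 9.076 -0.716 -1.377
step 12 , theta: 0.495 -0.714 -1.160 -0.277 -0.266 , qd: -2.566 -1.252 -1.942 0.445 0.507 , ee: 1.000 -0.363 0.407 , τ: -25.830 10.184 8.698 -0.591 -1.486
step 13 , theta: 0.456 -0.733 -1.189 -0.271 -0.261 , qd: -2.550 -1.232 -1.908 0.387 0.221 , ee: 0.984 -0.359 0.420 , τ: -23.635 10.032 8.312 -0.447 -1.234
step 14 , theta: 0.418 -0.751 -1.216 -0.265 -0.255 , qd: -2.527 -1.206 -1.790 0.398 0.481 , ee: 0.968 -0.355 0.433 , τ: -22.126 10.056 8.059 -0.362 -1.371
step 15 , theta: 0.381 -0.769 -1.243 -0.259 -0.250 , qd: -2.489 -1.172 -1.755 0.332 0.167 , ee: 0.952 -0.351 0.447 , τ: -20.376 9.923 7.783 -0.253 -1.117
step 16 , theta: 0.344 -0.786 -1.268 -0.254 -0.246 , qd: -2.450 -1.137 -1.629 0.347 0.461 , ee: 0.935 -0.347 0.459 , τ: -19.280 9.980 7.632 -0.205 -1.292
step 17 , theta: 0.307 -0.803 -1.292 -0.249 -0.241 , qd: -2.396 -1.096 -1.601 0.275 0.104 , ee: 0.919 -0.343 0.472 , τ: -17.861 9.857 7.438 -0.121 -1.021
step 18 , theta: 0.272 -0.819 -1.315 -0.245 -0.237 , qd: -2.346 -1.057 -1.470 0.301 0.454 , ee: 0.903 -0.338 0.485 , τ: -17.103 9.948 7.369 -0.103 -1.246
step 19 , theta: 0.237 -0.834 -1.337 -0.241 -0.234 , qd: -2.282 -1.011 -1.455 0.224 0.030 , ee: 0.887 -0.334 0.497 , τ: -15.919 9.827 7.232 -0.036 -0.939
step 20 , theta: 0.203 -0.849 -1.358 -0.237 -0.230 , qd: -2.226 -0.973 -1.316 0.266 0.463 , ee: 0.872 -0.330 0.509 , τ: -15.441 9.957 7.229 -0.041 -1.231
step 21 , theta: 0.171 -0.864 -1.378 -0.234 -0.227 , qd: -2.155 -0.926 -1.320 0.181 -0.043 , ee: 0.856 -0.326 0.520 , τ: -14.420 9.830 7.132 0.018 -0.875
step 22 , theta: 0.139 -0.877 -1.396 -0.231 -0.223 , qd: -2.096 -0.890 -1.172 0.242 0.490 , ee: 0.841 -0.322 0.531 , τ: -14.176 10.000 7.182 -0.006 -1.242
step 23 , theta: 0.108 -0.890 -1.414 -0.228 -0.221 , qd: -2.020 -0.842 -1.201 0.143 -0.146 , ee: 0.826 -0.318 0.542 , τ: -13.240 9.852 7.105 0.054 -0.801
step 24 , theta: 0.078 -0.903 -1.431 -0.225 -0.218 , qd: -1.963 -0.811 -1.035 0.231 0.547 , ee: 0.811 -0.314 0.552 , τ: -13.222 10.076 7.202 0.012 -1.284
step 25 , theta: 0.049 -0.914 -1.447 -0.223 -0.216 , qd: -1.884 -0.764 -1.100 0.108 -0.279 , ee: 0.797 -0.310 0.561 , τ: -12.302 9.887 7.128 0.081 -0.716
step 26 , theta: 0.021 -0.926 -1.462 -0.220 -0.213 , qd: -1.830 -0.739 -0.905 0.232 0.648 , ee: 0.783 -0.306 0.571 , τ: -12.517 10.179 7.272 0.019 -1.365
step 27 , theta: -0.006 -0.936 -1.476 -0.218 -0.212 , qd: -1.747 -0.691 -1.016 0.074 -0.443 , ee: 0.770 -0.302 0.580 , τ: -11.544 9.929 7.184 0.106 -0.617
step 28 , theta: -0.031 -0.947 -1.490 -0.215 -0.208 , qd: -1.700 -0.675 -0.780 0.243 0.794 , ee: 0.757 -0.298 0.588 , τ: -12.005 10.306 7.378 0.021 -1.482
step 29 , theta: -0.056 -0.956 -1.503 -0.213 -0.208 , qd: -1.614 -0.625 -0.951 0.037 -0.655 , ee: 0.744 -0.294 0.596 , τ: -10.911 9.968 7.259 0.134 -0.489
step 30 , theta: -0.080 -0.966 -1.515 -0.211 -0.205 , qd: -1.576 -0.619 -0.658 0.267 1.006 , ee: 0.731 -0.290 0.604 , τ: -11.658 10.456 7.509 0.018 -1.649
step 31 , theta: -0.103 -0.975 -1.527 -0.209 -0.205 , qd: -1.485 -0.564 -0.910 -0.010 -0.956 , ee: 0.719 -0.287 0.611 , τ: -10.346 9.988 7.338 0.168 -0.302
step 32 , theta: -0.125 -0.983 -1.537 -0.207 -0.201 , qd: -1.461 -0.572 -0.527 0.310 1.336 , ee: 0.708 -0.283 0.618 , τ: -11.471 10.635 7.663 0.008 -1.899
step 33 , theta: -0.146 -0.991 -1.548 -0.205 -0.203 , qd: -1.360 -0.507 -0.900 -0.075 -1.392 , ee: 0.696 -0.280 0.624 , τ: -9.799 9.975 7.408 0.215 -0.022
step 34 , theta: -0.167 -0.999 -1.558 -0.203 -0.198 , qd: -1.355 -0.534 -0.381 0.378 1.838 , ee: 0.685 -0.276 0.630 , τ: -11.447 10.856 7.841 -0.011 -2.269
step 35 , theta: -0.186 -1.006 -1.568 -0.201 -0.201 , qd: -1.239 -0.453 -0.928 -0.166 -2.019 , ee: 0.675 -0.273 0.636 , τ: -9.224 9.914 7.458 0.280 0.388
step 36 , theta: -0.205 -1.014 -1.576 -0.199 -0.195 , qd: -1.260 -0.507 -0.207 0.479 2.581 , ee: 0.665 -0.270 0.641


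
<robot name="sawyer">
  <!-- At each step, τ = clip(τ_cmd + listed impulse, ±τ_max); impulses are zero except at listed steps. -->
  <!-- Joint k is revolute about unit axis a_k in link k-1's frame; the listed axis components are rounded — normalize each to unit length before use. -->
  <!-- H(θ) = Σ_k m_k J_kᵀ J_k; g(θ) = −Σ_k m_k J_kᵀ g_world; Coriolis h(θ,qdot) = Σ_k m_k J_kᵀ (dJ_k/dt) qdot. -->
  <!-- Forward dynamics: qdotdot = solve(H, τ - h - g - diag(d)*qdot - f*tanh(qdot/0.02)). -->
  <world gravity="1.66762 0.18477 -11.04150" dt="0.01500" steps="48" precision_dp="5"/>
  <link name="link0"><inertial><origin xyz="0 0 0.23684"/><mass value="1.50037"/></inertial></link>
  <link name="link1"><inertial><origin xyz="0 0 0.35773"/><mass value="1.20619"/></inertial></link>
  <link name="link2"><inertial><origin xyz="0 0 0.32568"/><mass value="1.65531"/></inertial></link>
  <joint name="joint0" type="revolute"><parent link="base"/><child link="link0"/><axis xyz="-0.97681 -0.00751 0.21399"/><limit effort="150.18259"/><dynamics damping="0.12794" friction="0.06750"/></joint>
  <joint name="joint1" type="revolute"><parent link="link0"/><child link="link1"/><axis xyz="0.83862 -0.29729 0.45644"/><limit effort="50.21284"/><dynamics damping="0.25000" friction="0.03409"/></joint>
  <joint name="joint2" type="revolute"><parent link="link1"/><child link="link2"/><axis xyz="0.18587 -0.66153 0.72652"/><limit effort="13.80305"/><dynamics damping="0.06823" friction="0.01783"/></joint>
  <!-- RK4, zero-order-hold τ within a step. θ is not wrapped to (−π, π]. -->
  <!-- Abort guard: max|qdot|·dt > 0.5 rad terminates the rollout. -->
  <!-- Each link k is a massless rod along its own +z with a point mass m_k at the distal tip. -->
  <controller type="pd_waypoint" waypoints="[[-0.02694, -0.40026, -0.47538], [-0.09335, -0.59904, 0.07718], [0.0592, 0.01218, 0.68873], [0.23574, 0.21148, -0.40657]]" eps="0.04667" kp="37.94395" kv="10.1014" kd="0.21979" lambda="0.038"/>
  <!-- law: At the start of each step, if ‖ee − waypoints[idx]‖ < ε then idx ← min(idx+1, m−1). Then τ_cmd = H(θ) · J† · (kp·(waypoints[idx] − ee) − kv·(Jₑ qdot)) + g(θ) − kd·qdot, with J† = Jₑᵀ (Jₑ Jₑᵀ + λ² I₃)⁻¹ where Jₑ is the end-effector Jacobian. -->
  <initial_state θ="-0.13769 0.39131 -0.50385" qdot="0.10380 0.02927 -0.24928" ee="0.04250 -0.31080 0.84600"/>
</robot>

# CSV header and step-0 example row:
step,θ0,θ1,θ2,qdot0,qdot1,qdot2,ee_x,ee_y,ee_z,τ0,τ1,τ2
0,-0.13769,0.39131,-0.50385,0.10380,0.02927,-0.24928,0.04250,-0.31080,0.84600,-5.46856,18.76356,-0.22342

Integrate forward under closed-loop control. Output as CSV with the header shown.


step,θ0,θ1,θ2,qdot0,qdot1,qdot2,ee_x,ee_y,ee_z,τ0,τ1,τ2
1,-0.10806,0.44367,-0.52579,3.76078,6.78675,-2.34026,0.04332,-0.31080,0.84264,-2.65460,13.92724,0.39155
2,-0.03327,0.57883,-0.55613,6.10936,11.01076,-1.20652,0.04399,-0.31274,0.83294,-0.28069,10.71737,0.38204
3,0.06869,0.76035,-0.54869,7.35461,12.88283,2.48487,0.04473,-0.31620,0.81820,4.46708,7.73986,0.19185
4,0.18361,0.95535,-0.47710,7.86002,12.83767,7.07915,0.04630,-0.32140,0.79898,11.26480,3.68419,0.12832
5,0.30275,1.13894,-0.33707,7.96189,11.46978,11.48435,0.04951,-0.32811,0.77470,15.42610,-1.26422,0.08681
6,0.42033,1.29440,-0.13695,7.68817,9.21134,15.07235,0.05489,-0.33510,0.74441,13.60863,-5.79257,-0.21580
7,0.53027,1.41232,0.10754,6.96970,6.56380,17.44654,0.06263,-0.34058,0.70792,7.47400,-9.08495,-0.97824
8,0.62632,1.49103,0.37834,5.84861,4.02227,18.65530,0.07258,-0.34325,0.66632,0.47140,-11.25102,-2.22343
9,0.70339,1.53440,0.66077,4.44165,1.84270,19.06628,0.08449,-0.34269,0.62150,-5.55334,-12.66903,-3.82160
10,0.75801,1.54834,0.94565,2.85097,0.07455,19.01650,0.09821,-0.33921,0.57558,-10.42993,-13.57977,-5.56516
11,0.78805,1.53903,1.22717,1.16586,-1.26383,18.60610,0.11382,-0.33348,0.53062,-14.77500,-14.05319,-7.22332
12,0.79295,1.51338,1.49931,-0.48182,-2.09079,17.71152,0.13146,-0.32647,0.48863,-19.47096,-13.93297,-8.56431
13,0.77454,1.47964,1.75380,-1.91908,-2.33429,16.21074,0.15085,-0.31955,0.45127,-24.93987,-12.66337,-9.37033
14,0.73656,1.44568,1.98318,-3.09272,-2.15500,14.39024,0.17101,-0.31448,0.41909,-27.80838,-9.36470,-9.45052
15,0.68399,1.41796,2.18192,-3.88795,-1.55444,12.18601,0.19064,-0.31281,0.39128,-18.03631,-5.78284,-8.58184
16,0.62692,1.40658,2.33569,-3.72987,-0.05653,8.48734,0.20857,-0.31520,0.36593,-1.03770,-6.31774,-6.97921
17,0.57824,1.42031,2.42826,-2.79691,1.77043,4.02759,0.22366,-0.32078,0.34058,8.54985,-8.69754,-5.26769
18,0.54365,1.45757,2.46004,-1.84428,3.12912,0.29964,0.23545,-0.32793,0.31379,11.83055,-10.39660,-3.82530
19,0.52136,1.51102,2.44394,-1.14482,3.97028,-2.40788,0.24428,-0.33554,0.28553,11.97363,-11.25377,-2.75684
20,0.50739,1.57413,2.39403,-0.72567,4.43800,-4.23284,0.25089,-0.34314,0.25637,9.92928,-11.60457,-2.05411
21,0.49739,1.64183,2.32301,-0.61345,4.58862,-5.22837,0.25602,-0.35059,0.22690,5.72853,-11.89472,-1.69923
22,0.48627,1.70909,2.24390,-0.87180,4.37953,-5.31840,0.26026,-0.35784,0.19753,0.37309,-12.62303,-1.65269
23,0.46831,1.77021,2.17039,-1.51682,3.77406,-4.49356,0.26377,-0.36481,0.16835,-3.52278,-13.81128,-1.80156
24,0.43879,1.82008,2.11376,-2.41007,2.88488,-3.08011,0.26626,-0.37138,0.13922,-4.43002,-14.86230,-1.97434
25,0.39560,1.85609,2.07895,-3.33863,1.92373,-1.58658,0.26726,-0.37744,0.11004,-3.06577,-15.32851,-2.02840
26,0.33932,1.87830,2.06460,-4.16073,1.04107,-0.34567,0.26642,-0.38300,0.08081,-0.60411,-15.19181,-1.89952
27,0.27195,1.88833,2.06606,-4.81742,0.29640,0.52904,0.26359,-0.38816,0.05166,2.28166,-14.61503,-1.58109
28,0.19607,1.88824,2.07812,-5.29967,-0.31163,1.07763,0.25882,-0.39299,0.02269,5.28860,-13.78029,-1.11734
29,0.11421,1.87995,2.09644,-5.61576,-0.80118,1.37345,0.25222,-0.39753,-0.00599,8.27372,-12.82582,-0.56024
30,0.02875,1.86507,2.11779,-5.78108,-1.19102,1.48615,0.24395,-0.40173,-0.03433,11.13551,-11.85101,0.04022
31,-0.05819,1.84499,2.13983,-5.81380,-1.49386,1.46688,0.23420,-0.40549,-0.06224,13.78494,-10.92855,0.64193
32,-0.14478,1.82094,2.16089,-5.73547,-1.72026,1.35593,0.22314,-0.40870,-0.08962,16.14486,-10.10316,1.21145
33,-0.22953,1.79398,2.17985,-5.56957,-1.87988,1.18560,0.21100,-0.41123,-0.11637,18.16350,-9.39580,1.72479
34,-0.31130,1.76504,2.19601,-5.33947,-1.98208,0.98213,0.19798,-0.41300,-0.14235,19.82244,-8.80967,2.16706
35,-0.38930,1.73493,2.20903,-5.06641,-2.03591,0.76628,0.18431,-0.41394,-0.16742,21.13437,-8.33685,2.53133
36,-0.46302,1.70431,2.21885,-4.76810,-2.04973,0.55338,0.17019,-0.41406,-0.19143,22.13351,-7.96390,2.81696
37,-0.53217,1.67371,2.22557,-4.45815,-2.03095,0.35360,0.15584,-0.41337,-0.21427,22.86413,-7.67565,3.02779
38,-0.59666,1.64360,2.22945,-4.14625,-1.98584,0.17265,0.14143,-0.41196,-0.23583,23.37139,-7.45731,3.17051
39,-0.65651,1.61431,2.23077,-3.83907,-1.91992,0.01366,0.12714,-0.40991,-0.25604,23.69538,-7.29538,3.25288
40,-0.71186,1.58610,2.22998,-3.54490,-1.84381,-0.10599,0.11312,-0.40732,-0.27486,23.85728,-7.17773,3.27588
41,-0.76287,1.55912,2.22757,-3.26162,-1.75465,-0.20689,0.09950,-0.40433,-0.29227,23.89938,-7.09428,3.25752
42,-0.80973,1.53356,2.22375,-2.98984,-1.65462,-0.29359,0.08640,-0.40103,-0.30828,23.84533,-7.03648,3.20662
43,-0.85261,1.50956,2.21873,-2.73032,-1.54673,-0.36726,0.07387,-0.39754,-0.32294,23.71207,-6.99707,3.12959
44,-0.89169,1.48722,2.21269,-2.48343,-1.43357,-0.42926,0.06199,-0.39395,-0.33630,23.51379,-6.97011,3.03223
45,-0.92716,1.46660,2.20580,-2.24929,-1.31737,-0.48093,0.05080,-0.39035,-0.34841,23.26260,-6.95083,2.91963
46,-0.95922,1.44774,2.19820,-2.02786,-1.20006,-0.52356,0.04033,-0.38680,-0.35935,22.96895,-6.93558,2.79621
47,-0.98805,1.43063,2.19003,-1.81904,-1.08325,-0.55835,0.03058,-0.38338,-0.36918,22.64207,-6.92164,2.66576
48,-1.01385,1.41526,2.18138,-1.62263,-0.96829,-0.58641,0.02156,-0.38012,-0.37800,,,


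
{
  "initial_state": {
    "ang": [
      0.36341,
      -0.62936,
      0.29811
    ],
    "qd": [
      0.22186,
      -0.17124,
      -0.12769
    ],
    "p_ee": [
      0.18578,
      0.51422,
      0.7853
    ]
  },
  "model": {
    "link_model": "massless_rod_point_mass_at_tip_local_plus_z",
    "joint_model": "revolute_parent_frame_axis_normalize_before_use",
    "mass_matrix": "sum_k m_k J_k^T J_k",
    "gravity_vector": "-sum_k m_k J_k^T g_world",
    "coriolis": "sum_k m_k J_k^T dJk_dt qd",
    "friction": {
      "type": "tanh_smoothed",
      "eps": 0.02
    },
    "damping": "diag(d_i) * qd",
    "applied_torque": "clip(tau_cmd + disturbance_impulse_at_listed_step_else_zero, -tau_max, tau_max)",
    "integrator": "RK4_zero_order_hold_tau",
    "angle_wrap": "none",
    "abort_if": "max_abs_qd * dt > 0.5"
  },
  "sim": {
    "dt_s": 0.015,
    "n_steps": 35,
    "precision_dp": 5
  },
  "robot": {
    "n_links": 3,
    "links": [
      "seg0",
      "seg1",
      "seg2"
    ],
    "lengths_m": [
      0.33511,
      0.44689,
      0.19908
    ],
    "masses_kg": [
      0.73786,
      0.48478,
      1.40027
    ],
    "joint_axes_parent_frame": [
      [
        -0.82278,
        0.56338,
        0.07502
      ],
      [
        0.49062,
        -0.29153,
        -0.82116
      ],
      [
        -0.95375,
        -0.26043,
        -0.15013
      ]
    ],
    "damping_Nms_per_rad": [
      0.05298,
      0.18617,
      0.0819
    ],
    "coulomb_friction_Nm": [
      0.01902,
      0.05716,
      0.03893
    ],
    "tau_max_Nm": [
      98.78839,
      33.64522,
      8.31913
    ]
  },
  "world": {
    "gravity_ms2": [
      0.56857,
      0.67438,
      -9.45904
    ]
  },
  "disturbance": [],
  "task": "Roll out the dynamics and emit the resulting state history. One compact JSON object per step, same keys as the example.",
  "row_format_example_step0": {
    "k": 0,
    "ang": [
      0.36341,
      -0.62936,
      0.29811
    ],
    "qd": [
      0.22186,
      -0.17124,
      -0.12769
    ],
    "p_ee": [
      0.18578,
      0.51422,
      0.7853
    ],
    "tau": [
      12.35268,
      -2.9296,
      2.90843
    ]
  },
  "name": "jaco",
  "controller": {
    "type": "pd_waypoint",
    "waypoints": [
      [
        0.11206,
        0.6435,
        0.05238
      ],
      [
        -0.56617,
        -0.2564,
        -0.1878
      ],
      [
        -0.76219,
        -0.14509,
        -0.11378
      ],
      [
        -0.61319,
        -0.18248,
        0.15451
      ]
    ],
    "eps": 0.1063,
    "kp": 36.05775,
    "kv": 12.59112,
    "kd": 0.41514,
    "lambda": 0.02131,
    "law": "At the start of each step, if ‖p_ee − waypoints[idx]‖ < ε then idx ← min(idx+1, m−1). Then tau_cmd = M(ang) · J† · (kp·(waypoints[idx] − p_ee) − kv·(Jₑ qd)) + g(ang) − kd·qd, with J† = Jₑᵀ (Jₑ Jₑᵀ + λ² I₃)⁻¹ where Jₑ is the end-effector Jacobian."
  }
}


{"k":1,"ang":[0.37289,-0.61075,0.32585],"qd":[0.9994,2.47797,3.60284],"p_ee":[0.18677,0.51808,0.78153],"tau":[6.92656,-1.9418,0.68054]}
{"k":2,"ang":[0.38833,-0.57648,0.37826],"qd":[1.06259,2.10353,3.40487],"p_ee":[0.18762,0.52394,0.77507],"tau":[1.89969,-0.33717,0.53685]}
{"k":3,"ang":[0.40504,-0.54478,0.43125],"qd":[1.16491,2.1188,3.6576],"p_ee":[0.18877,0.53121,0.76673],"tau":[-2.15355,0.55188,0.1938]}
{"k":4,"ang":[0.42256,-0.51509,0.48555],"qd":[1.17468,1.85609,3.60375],"p_ee":[0.18999,0.53939,0.7568],"tau":[-5.22213,1.23484,8e-05]}
{"k":5,"ang":[0.43999,-0.48961,0.53893],"qd":[1.15391,1.55883,3.53833],"p_ee":[0.19111,0.54817,0.7456],"tau":[-7.47472,1.75302,-0.19519]}
{"k":6,"ang":[0.45699,-0.4686,0.59141],"qd":[1.11851,1.2622,3.48246],"p_ee":[0.19195,0.55726,0.73333],"tau":[-9.12133,2.15723,-0.3939]}
{"k":7,"ang":[0.47344,-0.45187,0.64317],"qd":[1.07897,0.98675,3.4399],"p_ee":[0.19245,0.56647,0.72015],"tau":[-10.33085,2.4721,-0.59052]}
{"k":8,"ang":[0.48931,-0.43906,0.69436],"qd":[1.04085,0.73837,3.40321],"p_ee":[0.19256,0.57562,0.7062],"tau":[-11.22809,2.71563,-0.77689]}
{"k":9,"ang":[0.50464,-0.42975,0.74501],"qd":[1.00721,0.51816,3.36532],"p_ee":[0.1923,0.58458,0.69159],"tau":[-11.90386,2.90185,-0.94747]}
{"k":10,"ang":[0.51951,-0.42353,0.79506],"qd":[0.97955,0.32514,3.32137],"p_ee":[0.19172,0.59323,0.67643],"tau":[-12.42406,3.04208,-1.09924]}
{"k":11,"ang":[0.53402,-0.42,0.8444],"qd":[0.95834,0.15744,3.26874],"p_ee":[0.19085,0.60153,0.66082],"tau":[-12.83624,3.14536,-1.23105]}
{"k":12,"ang":[0.54827,-0.41881,0.89289],"qd":[0.94383,0.01517,3.20835],"p_ee":[0.18975,0.6094,0.64486],"tau":[-13.17456,3.21709,-1.34366]}
{"k":13,"ang":[0.56238,-0.41932,0.94063],"qd":[0.9415,-0.06804,3.16885],"p_ee":[0.18849,0.61681,0.62861],"tau":[-13.46658,3.23322,-1.44945]}
{"k":14,"ang":[0.57649,-0.42103,0.98761],"qd":[0.94046,-0.15241,3.10078],"p_ee":[0.18715,0.62371,0.61216],"tau":[-13.72201,3.23984,-1.527]}
{"k":15,"ang":[0.59058,-0.42399,1.03343],"qd":[0.94081,-0.23457,3.01355],"p_ee":[0.18575,0.63013,0.59559],"tau":[-13.95232,3.2404,-1.58267]}
{"k":16,"ang":[0.6047,-0.4281,1.07788],"qd":[0.9432,-0.30748,2.91727],"p_ee":[0.18432,0.63609,0.57898],"tau":[-14.16568,3.23216,-1.6221]}
{"k":17,"ang":[0.61887,-0.43323,1.12085],"qd":[0.9473,-0.36991,2.81578],"p_ee":[0.18288,0.6416,0.5624],"tau":[-14.36679,3.21524,-1.64762]}
{"k":18,"ang":[0.63311,-0.43921,1.16228],"qd":[0.95249,-0.42229,2.7111],"p_ee":[0.18145,0.64669,0.5459],"tau":[-14.55824,3.19048,-1.66071]}
{"k":19,"ang":[0.64743,-0.4459,1.20213],"qd":[0.95819,-0.46548,2.60463],"p_ee":[0.18004,0.65137,0.52952],"tau":[-14.74127,3.15888,-1.6626]}
{"k":20,"ang":[0.66184,-0.45318,1.24039],"qd":[0.96382,-0.50045,2.49753],"p_ee":[0.17866,0.65567,0.51332],"tau":[-14.91627,3.12139,-1.65451]}
{"k":21,"ang":[0.67633,-0.46093,1.27704],"qd":[0.96889,-0.52813,2.39073],"p_ee":[0.17732,0.65961,0.49732],"tau":[-15.08312,3.07889,-1.63759]}
{"k":22,"ang":[0.69089,-0.46904,1.3121],"qd":[0.97301,-0.54939,2.28506],"p_ee":[0.17603,0.66321,0.48157],"tau":[-15.24144,3.03218,-1.613]}
{"k":23,"ang":[0.70551,-0.47742,1.3456],"qd":[0.97586,-0.56503,2.18121],"p_ee":[0.17478,0.66651,0.46608],"tau":[-15.39071,2.98199,-1.58187]}
{"k":24,"ang":[0.72015,-0.486,1.37756],"qd":[0.97718,-0.57578,2.07975],"p_ee":[0.17357,0.66951,0.45088],"tau":[-15.5304,2.92896,-1.54525]}
{"k":25,"ang":[0.7348,-0.49471,1.40802],"qd":[0.97681,-0.58228,1.98115],"p_ee":[0.1724,0.67225,0.436],"tau":[-15.66003,2.87369,-1.50414]}
{"k":26,"ang":[0.74944,-0.50348,1.43702],"qd":[0.97464,-0.58514,1.88577],"p_ee":[0.17128,0.67473,0.42143],"tau":[-15.7792,2.81667,-1.45946]}
{"k":27,"ang":[0.76402,-0.51228,1.46463],"qd":[0.9706,-0.58488,1.7939],"p_ee":[0.17019,0.67698,0.40721],"tau":[-15.88761,2.75836,-1.41206]}
{"k":28,"ang":[0.77854,-0.52105,1.49088],"qd":[0.96468,-0.58198,1.70573],"p_ee":[0.16913,0.679,0.39334],"tau":[-15.98506,2.69917,-1.36269]}
{"k":29,"ang":[0.79295,-0.52975,1.51584],"qd":[0.95691,-0.57687,1.6214],"p_ee":[0.1681,0.68083,0.37982],"tau":[-16.07147,2.63943,-1.31203]}
{"k":30,"ang":[0.80723,-0.53837,1.53957],"qd":[0.94735,-0.56993,1.54098],"p_ee":[0.1671,0.68246,0.36667],"tau":[-16.14689,2.57945,-1.26064]}
{"k":31,"ang":[0.82135,-0.54687,1.56211],"qd":[0.93609,-0.56148,1.46449],"p_ee":[0.16611,0.68391,0.35388],"tau":[-16.21144,2.51949,-1.20905]}
{"k":32,"ang":[0.83529,-0.55523,1.58355],"qd":[0.92321,-0.55183,1.3919],"p_ee":[0.16515,0.6852,0.34146],"tau":[-16.26534,2.45976,-1.15766]}
{"k":33,"ang":[0.84903,-0.56344,1.60392],"qd":[0.90884,-0.54123,1.32317],"p_ee":[0.1642,0.68632,0.32942],"tau":[-16.3089,2.40046,-1.10685]}
{"k":34,"ang":[0.86255,-0.57149,1.62329],"qd":[0.89311,-0.5299,1.25819],"p_ee":[0.16326,0.68731,0.31774],"tau":[-16.34249,2.34173,-1.0569]}
{"k":35,"ang":[0.87582,-0.57936,1.64171],"qd":[0.87615,-0.51804,1.19686],"p_ee":[0.16233,0.68815,0.30644]}


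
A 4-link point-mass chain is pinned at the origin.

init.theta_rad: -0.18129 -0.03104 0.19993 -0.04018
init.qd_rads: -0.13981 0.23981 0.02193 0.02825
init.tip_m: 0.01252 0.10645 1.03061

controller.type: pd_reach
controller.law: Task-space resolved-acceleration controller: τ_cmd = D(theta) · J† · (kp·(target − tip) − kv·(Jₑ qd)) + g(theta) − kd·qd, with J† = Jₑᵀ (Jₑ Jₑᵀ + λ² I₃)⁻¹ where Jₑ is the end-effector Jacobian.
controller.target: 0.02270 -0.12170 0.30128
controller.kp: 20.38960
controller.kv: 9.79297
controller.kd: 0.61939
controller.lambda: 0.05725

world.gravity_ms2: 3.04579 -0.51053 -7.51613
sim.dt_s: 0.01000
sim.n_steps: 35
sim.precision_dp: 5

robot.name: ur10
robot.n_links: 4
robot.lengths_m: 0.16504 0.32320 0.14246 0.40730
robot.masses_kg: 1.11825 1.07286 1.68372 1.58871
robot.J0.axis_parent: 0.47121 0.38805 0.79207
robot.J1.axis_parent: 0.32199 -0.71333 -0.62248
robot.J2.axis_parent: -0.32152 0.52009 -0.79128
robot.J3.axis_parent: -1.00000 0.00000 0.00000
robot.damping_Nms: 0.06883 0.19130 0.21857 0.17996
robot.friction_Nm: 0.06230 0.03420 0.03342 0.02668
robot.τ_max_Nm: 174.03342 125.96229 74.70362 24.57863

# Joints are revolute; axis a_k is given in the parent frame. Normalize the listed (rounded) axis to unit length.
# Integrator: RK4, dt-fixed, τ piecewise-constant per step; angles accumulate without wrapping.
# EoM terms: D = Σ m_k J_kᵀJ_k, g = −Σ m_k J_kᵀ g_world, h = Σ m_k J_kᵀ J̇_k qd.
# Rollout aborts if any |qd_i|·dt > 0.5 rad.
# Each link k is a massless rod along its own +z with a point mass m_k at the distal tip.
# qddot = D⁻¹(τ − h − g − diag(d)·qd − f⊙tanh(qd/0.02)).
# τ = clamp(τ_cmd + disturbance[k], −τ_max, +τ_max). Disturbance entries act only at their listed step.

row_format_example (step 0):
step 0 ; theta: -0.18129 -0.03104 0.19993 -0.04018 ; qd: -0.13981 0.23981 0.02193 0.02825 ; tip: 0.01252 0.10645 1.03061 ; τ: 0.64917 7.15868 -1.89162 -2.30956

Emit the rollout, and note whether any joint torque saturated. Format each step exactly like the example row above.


step 1 ; theta: -0.18262 -0.02789 0.20212 -0.04023 ; qd: -0.12516 0.38747 0.40632 -0.03444 ; tip: 0.01073 0.10653 1.03061 ; τ: 0.21075 7.24781 -2.19317 -2.12213
step 2 ; theta: -0.18372 -0.02357 0.20716 -0.04065 ; qd: -0.09491 0.47549 0.59600 -0.04788 ; tip: 0.00910 0.10634 1.03060 ; τ: -0.09361 7.31462 -2.33168 -1.98566
step 3 ; theta: -0.18449 -0.01849 0.21365 -0.04107 ; qd: -0.05858 0.53829 0.69980 -0.03665 ; tip: 0.00754 0.10593 1.03059 ; τ: -0.31482 7.38700 -2.40111 -1.87811
step 4 ; theta: -0.18488 -0.01284 0.22099 -0.04131 ; qd: -0.01956 0.59190 0.76605 -0.01046 ; tip: 0.00601 0.10533 1.03058 ; τ: -0.47403 7.47971 -2.44335 -1.79009
step 5 ; theta: -0.18488 -0.00666 0.22892 -0.04125 ; qd: 0.01862 0.64421 0.82153 0.02210 ; tip: 0.00448 0.10457 1.03057 ; τ: -0.58423 7.60008 -2.48011 -1.71212
step 6 ; theta: -0.18450 0.00006 0.23740 -0.04082 ; qd: 0.05727 0.69905 0.87272 0.06335 ; tip: 0.00296 0.10367 1.03056 ; τ: -0.64811 7.75271 -2.51744 -1.64560
step 7 ; theta: -0.18372 0.00735 0.24637 -0.03991 ; qd: 0.09984 0.75934 0.91939 0.11968 ; tip: 0.00142 0.10263 1.03054 ; τ: -0.66308 7.94607 -2.55725 -1.59501
step 8 ; theta: -0.18248 0.01529 0.25580 -0.03836 ; qd: 0.14735 0.82803 0.96546 0.19290 ; tip: -0.00015 0.10148 1.03052 ; τ: -0.62758 8.18996 -2.60394 -1.56000
step 9 ; theta: -0.18074 0.02397 0.26570 -0.03597 ; qd: 0.20094 0.90779 1.01323 0.28544 ; tip: -0.00174 0.10022 1.03048 ; τ: -0.54002 8.49406 -2.66041 -1.54045
step 10 ; theta: -0.17843 0.03351 0.27610 -0.03255 ; qd: 0.26193 1.00135 1.06388 0.40051 ; tip: -0.00336 0.09885 1.03042 ; τ: -0.39988 8.86740 -2.72847 -1.53670
step 11 ; theta: -0.17546 0.04408 0.28702 -0.02784 ; qd: 0.33176 1.11158 1.11789 0.54197 ; tip: -0.00503 0.09739 1.03032 ; τ: -0.20917 9.31697 -2.80897 -1.54931
step 12 ; theta: -0.17175 0.05584 0.29850 -0.02157 ; qd: 0.41182 1.24150 1.17517 0.71409 ; tip: -0.00673 0.09583 1.03018 ; τ: 0.02550 9.84524 -2.90155 -1.57885
step 13 ; theta: -0.16717 0.06902 0.31056 -0.01340 ; qd: 0.50326 1.39408 1.23498 0.92124 ; tip: -0.00849 0.09418 1.02998 ; τ: 0.29012 10.44600 -3.00397 -1.62557
step 14 ; theta: -0.16162 0.08385 0.32324 -0.00297 ; qd: 0.60670 1.57187 1.29568 1.16725 ; tip: -0.01030 0.09241 1.02968 ; τ: 0.56014 11.09876 -3.11126 -1.68890
step 15 ; theta: -0.15498 0.10059 0.33652 0.01013 ; qd: 0.72188 1.77637 1.35451 1.45452 ; tip: -0.01217 0.09053 1.02927 ; τ: 0.79770 11.76223 -3.21484 -1.76684
step 16 ; theta: -0.14714 0.11951 0.35037 0.02630 ; qd: 0.84715 2.00716 1.40746 1.78254 ; tip: -0.01410 0.08852 1.02868 ; τ: 0.95141 12.36949 -3.30203 -1.85521
step 17 ; theta: -0.13801 0.14086 0.36469 0.04592 ; qd: 0.97909 2.26089 1.44933 2.14635 ; tip: -0.01610 0.08635 1.02788 ; τ: 0.96149 12.82954 -3.35692 -1.94704
step 18 ; theta: -0.12755 0.16482 0.37935 0.06931 ; qd: 1.11225 2.53045 1.47439 2.53499 ; tip: -0.01817 0.08400 1.02679 ; τ: 0.77231 13.04033 -3.36328 -2.03269
step 19 ; theta: -0.11580 0.19150 0.39416 0.09663 ; qd: 1.23949 2.80488 1.47753 2.93109 ; tip: -0.02031 0.08144 1.02534 ; τ: 0.35039 12.91463 -3.30939 -2.10085
step 20 ; theta: -0.10284 0.22088 0.40887 0.12783 ; qd: 1.35290 3.07038 1.45580 3.31239 ; tip: -0.02253 0.07863 1.02345 ; τ: -0.30012 12.41041 -3.19311 -2.14080
step 21 ; theta: -0.08885 0.25279 0.42323 0.16266 ; qd: 1.44526 3.31266 1.40955 3.65544 ; tip: -0.02481 0.07555 1.02107 ; τ: -1.13455 11.54961 -3.02436 -2.14509
step 22 ; theta: -0.07407 0.28695 0.43702 0.20063 ; qd: 1.51157 3.51972 1.34272 3.94031 ; tip: -0.02716 0.07218 1.01815 ; τ: -2.08090 10.41292 -2.82306 -2.11160
step 23 ; theta: -0.05877 0.32297 0.45006 0.24109 ; qd: 1.54984 3.68400 1.26189 4.15454 ; tip: -0.02957 0.06850 1.01465 ; τ: -3.06181 9.11333 -2.61356 -2.04404
step 24 ; theta: -0.04323 0.36040 0.46226 0.28333 ; qd: 1.56102 3.80316 1.17463 4.29472 ; tip: -0.03201 0.06451 1.01061 ; τ: -4.01314 7.76426 -2.41842 -1.95066
step 25 ; theta: -0.02769 0.39881 0.47357 0.32661 ; qd: 1.54820 3.87935 1.08789 4.36530 ; tip: -0.03448 0.06023 1.00603 ; τ: -4.89242 6.45675 -2.25430 -1.84214
step 26 ; theta: -0.01238 0.43778 0.48404 0.37031 ; qd: 1.51558 3.91765 1.00707 4.37605 ; tip: -0.03696 0.05568 1.00097 ; τ: -5.67793 5.25085 -2.13066 -1.72933
step 27 ; theta: 0.00253 0.47698 0.49375 0.41387 ; qd: 1.46752 3.92447 0.93567 4.33909 ; tip: -0.03942 0.05090 0.99549 ; τ: -6.36308 4.17773 -2.05052 -1.62170
step 28 ; theta: 0.01689 0.51612 0.50279 0.45688 ; qd: 1.40799 3.90636 0.87549 4.26665 ; tip: -0.04184 0.04593 0.98964 ; τ: -6.95025 3.24683 -2.01227 -1.52654
step 29 ; theta: 0.03063 0.55499 0.51130 0.49904 ; qd: 1.34032 3.86920 0.82706 4.16965 ; tip: -0.04421 0.04081 0.98348 ; τ: -7.44618 2.45352 -2.01146 -1.44876
step 30 ; theta: 0.04366 0.59341 0.51937 0.54016 ; qd: 1.26708 3.81793 0.79005 4.05708 ; tip: -0.04651 0.03558 0.97706 ; τ: -7.85895 1.78542 -2.04228 -1.39115
step 31 ; theta: 0.05594 0.63127 0.52713 0.58011 ; qd: 1.19022 3.75644 0.76367 3.93591 ; tip: -0.04871 0.03029 0.97043 ; τ: -8.19653 1.22677 -2.09855 -1.35480
step 32 ; theta: 0.06744 0.66848 0.53467 0.61882 ; qd: 1.11114 3.68770 0.74687 3.81131 ; tip: -0.05082 0.02497 0.96363 ; τ: -8.46608 0.76113 -2.17438 -1.33952
step 33 ; theta: 0.07815 0.70498 0.54209 0.65630 ; qd: 1.03083 3.61390 0.73854 3.68690 ; tip: -0.05282 0.01966 0.95668 ; τ: -8.67380 0.37288 -2.26443 -1.34428
step 34 ; theta: 0.08805 0.74072 0.54946 0.69254 ; qd: 0.94999 3.53658 0.73761 3.56514 ; tip: -0.05470 0.01438 0.94962 ; τ: -8.82492 0.04799 -2.36413 -1.36747
step 35 ; theta: 0.09714 0.77568 0.55685 0.72759 ; qd: 0.86908 3.45682 0.74307 3.44755 ; tip: -0.05646 0.00916 0.94245
any joint saturated: no


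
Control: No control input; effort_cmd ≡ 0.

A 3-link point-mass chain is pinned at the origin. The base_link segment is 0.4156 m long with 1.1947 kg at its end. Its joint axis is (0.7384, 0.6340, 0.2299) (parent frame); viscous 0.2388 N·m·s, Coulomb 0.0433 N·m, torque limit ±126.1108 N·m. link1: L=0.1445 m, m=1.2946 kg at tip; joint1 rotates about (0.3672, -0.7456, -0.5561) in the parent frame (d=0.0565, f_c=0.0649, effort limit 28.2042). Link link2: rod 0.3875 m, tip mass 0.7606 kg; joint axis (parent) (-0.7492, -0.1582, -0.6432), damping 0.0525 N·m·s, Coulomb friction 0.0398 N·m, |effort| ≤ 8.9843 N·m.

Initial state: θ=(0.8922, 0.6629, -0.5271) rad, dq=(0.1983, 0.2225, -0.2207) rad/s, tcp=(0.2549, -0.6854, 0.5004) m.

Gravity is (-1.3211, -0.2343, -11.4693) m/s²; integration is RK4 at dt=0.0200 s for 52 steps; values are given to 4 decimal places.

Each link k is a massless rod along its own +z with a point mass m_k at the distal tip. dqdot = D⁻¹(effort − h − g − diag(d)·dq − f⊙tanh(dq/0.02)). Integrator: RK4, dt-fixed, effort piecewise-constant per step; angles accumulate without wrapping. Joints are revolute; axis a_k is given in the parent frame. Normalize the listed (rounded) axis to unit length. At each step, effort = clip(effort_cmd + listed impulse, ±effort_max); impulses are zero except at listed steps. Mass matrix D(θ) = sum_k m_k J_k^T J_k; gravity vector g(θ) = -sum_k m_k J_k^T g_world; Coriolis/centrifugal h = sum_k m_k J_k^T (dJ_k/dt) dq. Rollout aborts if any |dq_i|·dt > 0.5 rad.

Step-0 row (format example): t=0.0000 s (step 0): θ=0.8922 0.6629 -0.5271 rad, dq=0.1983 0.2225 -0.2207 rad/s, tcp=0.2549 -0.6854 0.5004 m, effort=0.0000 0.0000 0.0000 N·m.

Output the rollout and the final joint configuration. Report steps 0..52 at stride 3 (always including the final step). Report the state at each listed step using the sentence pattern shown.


t=0.0600 s (step 3): θ=0.9363 0.7141 -0.5278 rad, dq=1.2723 1.4733 0.1397 rad/s, tcp=0.2499 -0.6994 0.4711 m, effort=0.0000 0.0000 0.0000 N·m.
t=0.1200 s (step 6): θ=1.0464 0.8385 -0.5157 rad, dq=2.4182 2.6545 0.2083 rad/s, tcp=0.2363 -0.7251 0.4032 m, effort=0.0000 0.0000 0.0000 N·m.
t=0.1800 s (step 9): θ=1.2290 1.0266 -0.5131 rad, dq=3.6878 3.5175 -0.2133 rad/s, tcp=0.2158 -0.7479 0.2925 m, effort=0.0000 0.0000 0.0000 N·m.
t=0.2400 s (step 12): θ=1.4893 1.2402 -0.5528 rad, dq=4.9714 3.3578 -1.1443 rad/s, tcp=0.1961 -0.7493 0.1374 m, effort=0.0000 0.0000 0.0000 N·m.
t=0.3000 s (step 15): θ=1.8209 1.3946 -0.6333 rad, dq=6.0211 1.4863 -1.1796 rad/s, tcp=0.1896 -0.7182 -0.0621 m, effort=0.0000 0.0000 0.0000 N·m.
t=0.3600 s (step 18): θ=2.2015 1.3897 -0.6301 rad, dq=6.5515 -1.7580 1.8657 rad/s, tcp=0.2072 -0.6488 -0.3063 m, effort=0.0000 0.0000 0.0000 N·m.
t=0.4200 s (step 21): θ=2.5911 1.1939 -0.3662 rad, dq=6.2864 -4.5552 6.8392 rad/s, tcp=0.2569 -0.5013 -0.5844 m, effort=0.0000 0.0000 0.0000 N·m.
t=0.4800 s (step 24): θ=2.9351 0.8327 0.0882 rad, dq=5.0308 -8.1410 6.5301 rad/s, tcp=0.3145 -0.1917 -0.8175 m, effort=0.0000 0.0000 0.0000 N·m.
t=0.5400 s (step 27): θ=3.2055 0.1859 0.1922 rad, dq=4.3269 -11.9561 -3.3169 rad/s, tcp=0.2971 0.2423 -0.8623 m, effort=0.0000 0.0000 0.0000 N·m.
t=0.6000 s (step 30): θ=3.4828 -0.3847 -0.1590 rad, dq=4.9613 -6.2974 -7.0968 rad/s, tcp=0.1736 0.6145 -0.6826 m, effort=0.0000 0.0000 0.0000 N·m.
t=0.6600 s (step 33): θ=3.7935 -0.5699 -0.5687 rad, dq=5.2782 -0.1919 -6.1590 rad/s, tcp=-0.0078 0.8055 -0.3975 m, effort=0.0000 0.0000 0.0000 N·m.
t=0.7200 s (step 36): θ=4.1023 -0.4540 -0.8679 rad, dq=4.9260 3.6529 -3.6677 rad/s, tcp=-0.1987 0.8434 -0.1372 m, effort=0.0000 0.0000 0.0000 N·m.
t=0.7800 s (step 39): θ=4.3781 -0.1763 -1.0034 rad, dq=4.2413 5.3075 -0.9266 rad/s, tcp=-0.3789 0.7910 0.0531 m, effort=0.0000 0.0000 0.0000 N·m.
t=0.8400 s (step 42): θ=4.6100 0.1610 -1.0045 rad, dq=3.4857 5.8632 0.5742 rad/s, tcp=-0.5345 0.6818 0.1662 m, effort=0.0000 0.0000 0.0000 N·m.
t=0.9000 s (step 45): θ=4.7965 0.5255 -0.9698 rad, dq=2.7301 6.2977 0.3263 rad/s, tcp=-0.6478 0.5354 0.2027 m, effort=0.0000 0.0000 0.0000 N·m.
t=0.9600 s (step 48): θ=4.9373 0.9189 -0.9851 rad, dq=1.9545 6.8317 -0.9075 rad/s, tcp=-0.7016 0.3729 0.1677 m, effort=0.0000 0.0000 0.0000 N·m.
t=1.0200 s (step 51): θ=5.0276 1.3460 -1.0781 rad, dq=1.0034 7.3846 -2.0678 rad/s, tcp=-0.6820 0.2204 0.0729 m, effort=0.0000 0.0000 0.0000 N·m.
t=1.0400 s (step 52): θ=5.0437 1.4949 -1.1209 rad, dq=0.5931 7.4946 -2.1769 rad/s, tcp=-0.6578 0.1772 0.0314 m.
final θ (rad): 5.0437 1.4949 -1.1209


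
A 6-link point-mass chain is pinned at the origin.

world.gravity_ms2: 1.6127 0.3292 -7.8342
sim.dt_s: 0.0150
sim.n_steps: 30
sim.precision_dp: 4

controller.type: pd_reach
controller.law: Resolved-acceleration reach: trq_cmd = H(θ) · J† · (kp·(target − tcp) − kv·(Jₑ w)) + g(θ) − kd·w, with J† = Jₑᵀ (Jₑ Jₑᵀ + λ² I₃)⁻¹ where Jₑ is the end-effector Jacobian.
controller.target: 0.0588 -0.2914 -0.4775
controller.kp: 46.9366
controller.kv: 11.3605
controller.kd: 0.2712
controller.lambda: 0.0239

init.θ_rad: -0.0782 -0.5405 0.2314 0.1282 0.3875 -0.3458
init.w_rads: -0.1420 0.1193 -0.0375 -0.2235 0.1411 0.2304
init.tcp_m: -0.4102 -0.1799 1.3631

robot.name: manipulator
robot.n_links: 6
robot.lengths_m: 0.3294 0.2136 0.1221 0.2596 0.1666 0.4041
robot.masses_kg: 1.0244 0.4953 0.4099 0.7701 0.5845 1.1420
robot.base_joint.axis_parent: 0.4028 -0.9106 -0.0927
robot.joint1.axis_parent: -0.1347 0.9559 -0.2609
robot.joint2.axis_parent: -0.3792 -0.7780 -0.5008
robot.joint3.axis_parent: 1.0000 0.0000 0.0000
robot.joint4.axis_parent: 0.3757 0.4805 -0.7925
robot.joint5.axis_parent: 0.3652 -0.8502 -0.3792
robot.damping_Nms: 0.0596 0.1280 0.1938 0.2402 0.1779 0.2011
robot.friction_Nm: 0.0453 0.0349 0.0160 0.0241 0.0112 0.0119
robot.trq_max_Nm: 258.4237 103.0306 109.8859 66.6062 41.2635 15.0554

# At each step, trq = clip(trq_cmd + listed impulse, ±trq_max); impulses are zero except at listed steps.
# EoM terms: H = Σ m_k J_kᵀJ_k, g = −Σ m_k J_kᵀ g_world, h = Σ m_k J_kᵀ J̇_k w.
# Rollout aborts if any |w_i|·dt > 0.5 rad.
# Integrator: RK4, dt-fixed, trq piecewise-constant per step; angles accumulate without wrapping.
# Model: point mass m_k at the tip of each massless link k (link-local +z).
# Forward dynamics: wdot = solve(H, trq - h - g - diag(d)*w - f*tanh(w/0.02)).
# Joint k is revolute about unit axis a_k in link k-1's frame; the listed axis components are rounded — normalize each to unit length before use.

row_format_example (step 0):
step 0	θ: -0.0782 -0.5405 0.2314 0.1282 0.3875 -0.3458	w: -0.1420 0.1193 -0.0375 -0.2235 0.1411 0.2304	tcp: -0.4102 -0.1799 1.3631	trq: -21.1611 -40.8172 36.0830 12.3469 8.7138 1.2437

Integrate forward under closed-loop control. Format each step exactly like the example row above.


step 1	θ: -0.1121 -0.5757 0.2578 0.1357 0.4110 -0.3712	w: -4.2998 -4.7165 3.4364 1.0728 2.9516 -3.3880	tcp: -0.4044 -0.1778 1.3555	trq: -16.6928 -31.5688 27.9611 10.6693 7.1154 1.7884
step 2	θ: -0.1971 -0.6683 0.3267 0.1541 0.4688 -0.4331	w: -6.9101 -7.4083 5.7084 1.2756 4.5981 -4.6806	tcp: -0.3957 -0.1770 1.3304	trq: -13.9606 -23.8382 20.4813 10.5510 6.8348 1.5418
step 3	θ: -0.3114 -0.7854 0.4262 0.1735 0.5411 -0.5053	w: -8.2572 -8.0615 7.5154 1.3227 4.8956 -4.8436	tcp: -0.3852 -0.1770 1.2907	trq: -12.3648 -17.9056 14.5598 9.9960 6.7793 1.2083
step 4	θ: -0.4408 -0.9055 0.5476 0.1923 0.6131 -0.5737	w: -8.9575 -7.8818 8.6759 1.2752 4.5826 -4.2801	tcp: -0.3735 -0.1777 1.2397	trq: -10.7582 -13.0933 9.9701 8.8065 6.4025 0.9050
step 5	θ: -0.5782 -1.0203 0.6828 0.2109 0.6782 -0.6309	w: -9.3512 -7.3769 9.3733 1.3303 4.0238 -3.3684	tcp: -0.3607 -0.1790 1.1798	trq: -8.6913 -8.7997 6.0123 7.2390 5.6496 0.6255
step 6	θ: -0.7202 -1.1265 0.8260 0.2317 0.7345 -0.6732	w: -9.6012 -6.7454 9.7560 1.5551 3.4419 -2.2858	tcp: -0.3469 -0.1809 1.1133	trq: -6.2026 -4.7632 2.2675 5.5361 4.5967 0.3028
step 7	θ: -0.8654 -1.2225 0.9735 0.2575 0.7826 -0.6987	w: -9.7747 -6.0321 9.9357 1.9661 2.9666 -1.1210	tcp: -0.3321 -0.1835 1.0418	trq: -3.4884 -0.9896 -1.3879 3.8222 3.3376 -0.1133
step 8	θ: -1.0128 -1.3071 1.1227 0.2907 0.8249 -0.7065	w: -9.8909 -5.2298 9.9842 2.5350 2.6890 0.0840	tcp: -0.3164 -0.1867 0.9670	trq: -0.7540 2.3927 -4.8939 2.1439 1.9468 -0.6367
step 9	θ: -1.1615 -1.3789 1.2719 0.3333 0.8648 -0.6962	w: -9.9417 -4.3228 9.9454 3.1904 2.6765 1.3054	tcp: -0.2997 -0.1903 0.8901	trq: 1.8490 5.2172 -8.1148 0.5334 0.4802 -1.2432
step 10	θ: -1.3104 -1.4364 1.4202 0.3857 0.9068 -0.6675	w: -9.9067 -3.3096 9.8436 3.8231 2.9731 2.5322	tcp: -0.2821 -0.1941 0.8121	trq: 4.1984 7.3500 -10.9198 -0.9539 -1.0144 -1.8877
step 11	θ: -1.4579 -1.4781 1.5665 0.4467 0.9556 -0.6207	w: -9.7591 -2.2083 9.6967 4.3159 3.5926 3.7307	tcp: -0.2637 -0.1980 0.7343	trq: 6.2487 8.6790 -13.2158 -2.2228 -2.4882 -2.4958
step 12	θ: -1.6024 -1.5028 1.7104 0.5134 1.0160 -0.5566	w: -9.4769 -1.0607 9.5143 4.5642 4.5267 4.8375	tcp: -0.2447 -0.2018 0.6575	trq: 7.9844 9.1531 -14.9567 -3.1632 -3.8908 -2.9754
step 13	θ: -1.7415 -1.5104 1.8514 0.5817 1.0924 -0.4772	w: -9.0517 0.0720 9.2953 4.5027 5.7492 5.7468	tcp: -0.2252 -0.2053 0.5827	trq: 9.3936 8.8028 -16.1262 -3.6885 -5.1742 -3.2229
step 14	θ: -1.8732 -1.5015 1.9888 0.6468 1.1889 -0.3865	w: -8.4948 1.1174 9.0300 4.1229 7.2032 6.3055	tcp: -0.2054 -0.2084 0.5106	trq: 10.4427 7.7495 -16.7075 -3.7760 -6.2919 -3.1319
step 15	θ: -1.9958 -1.4778 2.1220 0.7044 1.3081 -0.2910	w: -7.8245 2.0279 8.7245 3.4976 8.7493 6.3505	tcp: -0.1855 -0.2110 0.4420	trq: 11.0666 6.1877 -16.6750 -3.4966 -7.1872 -2.6243
step 16	θ: -2.1077 -1.4417 2.2505 0.7515 1.4495 -0.1993	w: -7.0771 2.7556 8.3941 2.7203 10.1178 5.7299	tcp: -0.1658 -0.2131 0.3777	trq: 11.1675 4.3859 -15.9862 -3.0280 -7.7914 -1.6843
step 17	θ: -2.2080 -1.3962 2.3741 0.7865 1.6077 -0.1221	w: -6.2966 3.2755 8.0774 1.8867 10.9038 4.3852	tcp: -0.1465 -0.2151 0.3182	trq: 10.6661 2.6574 -14.6884 -2.6131 -8.0344 -0.4063
step 18	θ: -2.2968 -1.3443 2.4934 0.8089 1.7713 -0.0695	w: -5.5342 3.5904 7.8069 1.0502 10.7682 2.4491	tcp: -0.1278 -0.2172 0.2637	trq: 9.5900 1.3075 -13.0669 -2.4077 -7.9077 0.9971
step 19	θ: -2.3746 -1.2888 2.6087 0.8187 1.9265 -0.0479	w: -4.8419 3.7394 7.5663 0.2231 9.7638 0.2940	tcp: -0.1100 -0.2198 0.2140	trq: 8.1029 0.5287 -11.6034 -2.3165 -7.5355 2.2623
step 20	θ: -2.4428 -1.2318 2.7204 0.8163 2.0632 -0.0570	w: -4.2532 3.8035 7.3040 -0.5713 8.3654 -1.5954	tcp: -0.0933 -0.2229 0.1682	trq: 6.3908 0.3264 -10.6322 -2.0880 -7.1325 3.1851
step 21	θ: -2.5030 -1.1740 2.8276 0.8023 2.1792 -0.0910	w: -3.7740 3.8396 6.9825 -1.3100 7.0296 -2.9827	tcp: -0.0779 -0.2264 0.1255	trq: 4.5894 0.5603 -10.1381 -1.5866 -6.8565 3.7297
step 22	θ: -2.5566 -1.1159 2.9297 0.7777 2.2764 -0.1425	w: -3.3921 3.8550 6.6133 -1.9650 5.9057 -3.8973	tcp: -0.0641 -0.2302 0.0853	trq: 2.8055 1.0685 -9.9423 -0.8595 -6.7378 3.9645
step 23	θ: -2.6053 -1.0582 3.0260 0.7440 2.3579 -0.2053	w: -3.0988 3.7995 6.2287 -2.5136 4.9390 -4.4847	tcp: -0.0519 -0.2342 0.0471	trq: 1.1998 1.7213 -9.9334 -0.0026 -6.7379 3.9796
step 24	θ: -2.6502 -1.0023 3.1167 0.7031 2.4255 -0.2753	w: -2.8940 3.6084 5.8591 -2.9258 4.0568 -4.8528	tcp: -0.0415 -0.2384 0.0109	trq: -0.0639 2.4261 -10.0856 0.9228 -6.8137 3.8354
step 25	θ: -2.6926 -0.9506 3.2020 0.6572 2.4802 -0.3497	w: -2.7758 3.2541 5.5278 -3.1682 3.2466 -5.0386	tcp: -0.0328 -0.2428 -0.0236	trq: -0.9401 3.1228 -10.3661 1.8678 -6.9379 3.5621
step 26	θ: -2.7339 -0.9053 3.2828 0.6090 2.5234 -0.4255	w: -2.7304 2.7717 5.2495 -3.2278 2.5414 -5.0508	tcp: -0.0257 -0.2474 -0.0564	trq: -1.5192 3.7731 -10.7025 2.7697 -7.0932 3.1827
step 27	θ: -2.7748 -0.8677 3.3598 0.5612 2.5570 -0.5005	w: -2.7323 2.2411 5.0285 -3.1290 1.9765 -4.9113	tcp: -0.0199 -0.2522 -0.0875	trq: -1.9342 4.3477 -11.0208 3.5692 -7.2638 2.7280
step 28	θ: -2.8160 -0.8380 3.4339 0.5158 2.5833 -0.5725	w: -2.7529 1.7440 4.8576 -2.9231 1.5613 -4.6633	tcp: -0.0153 -0.2573 -0.1171	trq: -2.2892 4.8249 -11.2742 4.2335 -7.4319 2.2363
step 29	θ: -2.8575 -0.8152 3.5057 0.4739 2.6044 -0.6402	w: -2.7702 1.3318 4.7233 -2.6647 1.2784 -4.3555	tcp: -0.0117 -0.2624 -0.1451	trq: -2.6463 5.1967 -11.4440 4.7582 -7.5799 1.7435
step 30	θ: -2.8991 -0.7978 3.5757 0.4360 2.6220 -0.7032	w: -2.7725 1.0210 4.6121 -2.3940 1.0969 -4.0263	tcp: -0.0089 -0.2677 -0.1716
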